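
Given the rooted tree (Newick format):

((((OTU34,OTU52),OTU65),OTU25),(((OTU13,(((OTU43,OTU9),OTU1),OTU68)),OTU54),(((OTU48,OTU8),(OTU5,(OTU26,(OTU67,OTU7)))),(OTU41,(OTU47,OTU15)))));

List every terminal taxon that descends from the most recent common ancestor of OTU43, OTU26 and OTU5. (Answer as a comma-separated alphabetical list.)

Tracing OTU43: it sits inside (OTU43,OTU9).
Tracing OTU26: it sits inside (OTU26,(OTU67,OTU7)).
Tracing OTU5: it sits inside (OTU5,(OTU26,(OTU67,OTU7))).
The smallest clade enclosing all 3 is (((OTU13,(((OTU43,OTU9),OTU1),OTU68)),OTU54),(((OTU48,OTU8),(OTU5,(OTU26,(OTU67,OTU7)))),(OTU41,(OTU47,OTU15)))); the answer is its 15 terminal taxa in alphabetical order.

OTU1, OTU13, OTU15, OTU26, OTU41, OTU43, OTU47, OTU48, OTU5, OTU54, OTU67, OTU68, OTU7, OTU8, OTU9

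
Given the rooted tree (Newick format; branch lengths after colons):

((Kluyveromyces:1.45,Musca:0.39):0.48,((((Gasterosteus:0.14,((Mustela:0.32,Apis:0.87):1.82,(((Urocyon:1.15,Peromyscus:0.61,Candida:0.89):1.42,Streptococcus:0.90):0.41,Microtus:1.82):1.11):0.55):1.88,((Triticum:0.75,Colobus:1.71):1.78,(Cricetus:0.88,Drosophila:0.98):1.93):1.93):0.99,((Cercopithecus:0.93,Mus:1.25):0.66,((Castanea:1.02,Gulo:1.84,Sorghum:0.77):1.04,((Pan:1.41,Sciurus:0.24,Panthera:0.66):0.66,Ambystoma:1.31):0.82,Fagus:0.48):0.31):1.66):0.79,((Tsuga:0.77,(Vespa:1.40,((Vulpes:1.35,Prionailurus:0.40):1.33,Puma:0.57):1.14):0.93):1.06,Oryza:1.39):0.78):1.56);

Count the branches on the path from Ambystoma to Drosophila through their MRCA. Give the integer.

8

The MRCA of Ambystoma and Drosophila is the node subtending (((Gasterosteus,((Mustela,Apis),(((Urocyon,Peromyscus,Candida),Streptococcus),Microtus))),((Triticum,Colobus),(Cricetus,Drosophila))),((Cercopithecus,Mus),((Castanea,Gulo,Sorghum),((Pan,Sciurus,Panthera),Ambystoma),Fagus))).
From Ambystoma up to that node: 4 branches. From Drosophila up to the same node: 4 branches. Total: 4 + 4 = 8.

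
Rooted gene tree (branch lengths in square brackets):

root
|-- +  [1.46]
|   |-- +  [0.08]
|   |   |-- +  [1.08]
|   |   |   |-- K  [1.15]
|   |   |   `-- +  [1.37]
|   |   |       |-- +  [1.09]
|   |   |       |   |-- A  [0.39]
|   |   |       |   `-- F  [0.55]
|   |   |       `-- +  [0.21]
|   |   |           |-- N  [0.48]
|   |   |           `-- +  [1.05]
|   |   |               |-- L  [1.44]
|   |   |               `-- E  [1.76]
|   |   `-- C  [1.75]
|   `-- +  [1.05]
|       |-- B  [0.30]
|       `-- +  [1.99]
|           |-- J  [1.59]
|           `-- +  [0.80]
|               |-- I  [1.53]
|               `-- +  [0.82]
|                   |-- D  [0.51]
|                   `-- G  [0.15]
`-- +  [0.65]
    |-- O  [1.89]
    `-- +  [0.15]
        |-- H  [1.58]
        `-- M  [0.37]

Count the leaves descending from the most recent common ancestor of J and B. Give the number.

The MRCA of J and B is the node subtending (B,(J,(I,(D,G)))).
That clade contains 5 terminal taxa: B, D, G, I, J.

5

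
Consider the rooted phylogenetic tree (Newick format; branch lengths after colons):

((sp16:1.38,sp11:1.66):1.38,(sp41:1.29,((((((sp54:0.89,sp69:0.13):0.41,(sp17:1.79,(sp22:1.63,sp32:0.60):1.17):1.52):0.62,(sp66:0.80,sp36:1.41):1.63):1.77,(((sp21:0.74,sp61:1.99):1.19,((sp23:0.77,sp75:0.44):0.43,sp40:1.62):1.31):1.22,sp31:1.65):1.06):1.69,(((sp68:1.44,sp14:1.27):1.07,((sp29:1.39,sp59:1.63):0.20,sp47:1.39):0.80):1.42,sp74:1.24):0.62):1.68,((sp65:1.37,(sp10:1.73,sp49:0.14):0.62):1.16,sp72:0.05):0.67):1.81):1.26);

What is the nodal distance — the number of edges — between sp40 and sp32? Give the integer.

9

The MRCA of sp40 and sp32 is the node subtending ((((sp54,sp69),(sp17,(sp22,sp32))),(sp66,sp36)),(((sp21,sp61),((sp23,sp75),sp40)),sp31)).
From sp40 up to that node: 4 branches. From sp32 up to the same node: 5 branches. Total: 4 + 5 = 9.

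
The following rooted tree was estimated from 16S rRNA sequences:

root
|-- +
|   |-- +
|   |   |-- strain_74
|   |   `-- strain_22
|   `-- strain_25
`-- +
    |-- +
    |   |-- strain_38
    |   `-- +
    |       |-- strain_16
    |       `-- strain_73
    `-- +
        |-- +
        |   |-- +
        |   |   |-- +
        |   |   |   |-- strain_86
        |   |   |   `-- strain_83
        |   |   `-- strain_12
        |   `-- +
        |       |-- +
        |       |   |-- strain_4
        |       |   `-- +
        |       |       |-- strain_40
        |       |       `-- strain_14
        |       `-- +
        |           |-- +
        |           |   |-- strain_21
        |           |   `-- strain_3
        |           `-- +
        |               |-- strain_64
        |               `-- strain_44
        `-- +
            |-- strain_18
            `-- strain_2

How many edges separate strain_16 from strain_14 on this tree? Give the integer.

9

The MRCA of strain_16 and strain_14 is the node subtending ((strain_38,(strain_16,strain_73)),((((strain_86,strain_83),strain_12),((strain_4,(strain_40,strain_14)),((strain_21,strain_3),(strain_64,strain_44)))),(strain_18,strain_2))).
From strain_16 up to that node: 3 branches. From strain_14 up to the same node: 6 branches. Total: 3 + 6 = 9.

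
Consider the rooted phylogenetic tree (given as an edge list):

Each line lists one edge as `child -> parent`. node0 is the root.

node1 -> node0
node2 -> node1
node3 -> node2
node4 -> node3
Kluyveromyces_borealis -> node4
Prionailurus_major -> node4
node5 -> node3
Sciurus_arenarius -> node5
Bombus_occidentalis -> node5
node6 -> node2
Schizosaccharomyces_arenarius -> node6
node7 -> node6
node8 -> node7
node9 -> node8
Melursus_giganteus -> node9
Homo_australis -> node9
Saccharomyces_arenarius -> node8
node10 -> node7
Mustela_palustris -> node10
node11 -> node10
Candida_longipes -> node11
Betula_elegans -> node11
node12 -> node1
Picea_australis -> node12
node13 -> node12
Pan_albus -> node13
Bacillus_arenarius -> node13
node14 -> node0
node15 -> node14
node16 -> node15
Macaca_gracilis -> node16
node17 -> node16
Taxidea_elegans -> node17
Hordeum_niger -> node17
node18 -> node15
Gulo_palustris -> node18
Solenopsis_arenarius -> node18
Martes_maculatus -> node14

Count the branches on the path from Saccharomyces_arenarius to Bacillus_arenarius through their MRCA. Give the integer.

8

The MRCA of Saccharomyces_arenarius and Bacillus_arenarius is the node subtending ((((Kluyveromyces_borealis,Prionailurus_major),(Sciurus_arenarius,Bombus_occidentalis)),(Schizosaccharomyces_arenarius,(((Melursus_giganteus,Homo_australis),Saccharomyces_arenarius),(Mustela_palustris,(Candida_longipes,Betula_elegans))))),(Picea_australis,(Pan_albus,Bacillus_arenarius))).
From Saccharomyces_arenarius up to that node: 5 branches. From Bacillus_arenarius up to the same node: 3 branches. Total: 5 + 3 = 8.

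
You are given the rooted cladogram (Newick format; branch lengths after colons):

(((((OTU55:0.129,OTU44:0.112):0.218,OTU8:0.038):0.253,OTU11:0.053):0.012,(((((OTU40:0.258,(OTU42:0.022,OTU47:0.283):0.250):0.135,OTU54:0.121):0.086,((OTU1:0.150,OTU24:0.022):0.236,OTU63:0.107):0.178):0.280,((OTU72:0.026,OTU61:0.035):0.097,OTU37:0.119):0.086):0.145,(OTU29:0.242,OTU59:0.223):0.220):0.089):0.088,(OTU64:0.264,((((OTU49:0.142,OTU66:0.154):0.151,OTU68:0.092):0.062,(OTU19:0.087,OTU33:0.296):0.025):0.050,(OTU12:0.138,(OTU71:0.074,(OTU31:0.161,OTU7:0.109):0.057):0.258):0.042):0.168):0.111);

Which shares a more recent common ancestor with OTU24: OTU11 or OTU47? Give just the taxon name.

OTU47

The MRCA of OTU24 and OTU47 subtends (((OTU40,(OTU42,OTU47)),OTU54),((OTU1,OTU24),OTU63)) (7 taxa).
The MRCA of OTU24 and OTU11 subtends ((((OTU55,OTU44),OTU8),OTU11),(((((OTU40,(OTU42,OTU47)),OTU54),((OTU1,OTU24),OTU63)),((OTU72,OTU61),OTU37)),(OTU29,OTU59))) (16 taxa).
The first is nested inside the second, so OTU24 shares a more recent common ancestor with OTU47.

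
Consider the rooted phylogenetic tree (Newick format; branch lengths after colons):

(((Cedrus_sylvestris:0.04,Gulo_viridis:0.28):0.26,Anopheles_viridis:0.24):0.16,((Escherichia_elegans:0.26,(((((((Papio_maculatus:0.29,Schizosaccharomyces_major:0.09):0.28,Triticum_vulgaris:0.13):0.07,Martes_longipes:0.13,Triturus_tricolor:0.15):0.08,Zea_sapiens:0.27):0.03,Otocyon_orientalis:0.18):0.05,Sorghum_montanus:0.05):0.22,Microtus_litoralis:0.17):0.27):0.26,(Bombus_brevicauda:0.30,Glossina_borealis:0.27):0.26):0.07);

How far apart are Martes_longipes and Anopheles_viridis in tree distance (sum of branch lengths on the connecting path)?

1.51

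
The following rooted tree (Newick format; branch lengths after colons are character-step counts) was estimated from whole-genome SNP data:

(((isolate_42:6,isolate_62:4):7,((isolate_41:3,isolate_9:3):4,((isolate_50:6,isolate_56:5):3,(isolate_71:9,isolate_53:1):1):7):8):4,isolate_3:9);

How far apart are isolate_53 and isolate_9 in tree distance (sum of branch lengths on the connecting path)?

The path runs isolate_53 → … → MRCA → … → isolate_9; the MRCA is the node subtending ((isolate_41,isolate_9),((isolate_50,isolate_56),(isolate_71,isolate_53))).
Branch lengths along that path: 1 + 1 + 7 + 4 + 3 = 16.

16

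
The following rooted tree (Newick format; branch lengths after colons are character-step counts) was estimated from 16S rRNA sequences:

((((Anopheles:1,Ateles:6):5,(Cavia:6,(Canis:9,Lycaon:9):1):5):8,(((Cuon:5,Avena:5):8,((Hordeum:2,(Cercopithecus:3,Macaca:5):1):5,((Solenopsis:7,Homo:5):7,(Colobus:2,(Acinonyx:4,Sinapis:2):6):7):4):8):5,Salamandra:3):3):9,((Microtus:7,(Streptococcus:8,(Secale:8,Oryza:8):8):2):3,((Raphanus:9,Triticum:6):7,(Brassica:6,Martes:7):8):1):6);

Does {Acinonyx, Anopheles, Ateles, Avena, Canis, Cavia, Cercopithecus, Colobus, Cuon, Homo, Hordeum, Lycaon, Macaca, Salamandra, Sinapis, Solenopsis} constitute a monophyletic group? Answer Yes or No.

Yes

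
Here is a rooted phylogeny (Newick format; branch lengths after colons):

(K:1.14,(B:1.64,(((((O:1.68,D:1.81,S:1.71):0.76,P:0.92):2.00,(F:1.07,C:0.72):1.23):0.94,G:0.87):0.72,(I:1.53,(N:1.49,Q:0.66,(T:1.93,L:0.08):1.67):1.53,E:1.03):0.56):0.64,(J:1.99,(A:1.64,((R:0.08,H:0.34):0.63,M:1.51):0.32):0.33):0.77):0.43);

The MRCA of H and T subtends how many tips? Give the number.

The MRCA of H and T is the node subtending (B,(((((O,D,S),P),(F,C)),G),(I,(N,Q,(T,L)),E)),(J,(A,((R,H),M)))).
That clade contains 19 terminal taxa: A, B, C, D, E, F, G, H, I, J, L, M, N, O, P, Q, R, S, T.

19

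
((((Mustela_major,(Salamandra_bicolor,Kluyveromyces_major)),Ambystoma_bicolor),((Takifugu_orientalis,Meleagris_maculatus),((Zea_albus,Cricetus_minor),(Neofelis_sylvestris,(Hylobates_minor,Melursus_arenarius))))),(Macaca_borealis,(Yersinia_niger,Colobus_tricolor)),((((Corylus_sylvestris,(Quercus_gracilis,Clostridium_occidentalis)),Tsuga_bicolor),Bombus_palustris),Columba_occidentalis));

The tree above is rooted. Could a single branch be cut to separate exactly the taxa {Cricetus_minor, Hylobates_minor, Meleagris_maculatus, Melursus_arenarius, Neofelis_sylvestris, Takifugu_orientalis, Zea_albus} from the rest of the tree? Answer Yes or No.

Yes

The most recent common ancestor of these taxa subtends ((Takifugu_orientalis,Meleagris_maculatus),((Zea_albus,Cricetus_minor),(Neofelis_sylvestris,(Hylobates_minor,Melursus_arenarius)))).
That clade has exactly 7 tips — every listed taxon and nothing else — so the group is monophyletic.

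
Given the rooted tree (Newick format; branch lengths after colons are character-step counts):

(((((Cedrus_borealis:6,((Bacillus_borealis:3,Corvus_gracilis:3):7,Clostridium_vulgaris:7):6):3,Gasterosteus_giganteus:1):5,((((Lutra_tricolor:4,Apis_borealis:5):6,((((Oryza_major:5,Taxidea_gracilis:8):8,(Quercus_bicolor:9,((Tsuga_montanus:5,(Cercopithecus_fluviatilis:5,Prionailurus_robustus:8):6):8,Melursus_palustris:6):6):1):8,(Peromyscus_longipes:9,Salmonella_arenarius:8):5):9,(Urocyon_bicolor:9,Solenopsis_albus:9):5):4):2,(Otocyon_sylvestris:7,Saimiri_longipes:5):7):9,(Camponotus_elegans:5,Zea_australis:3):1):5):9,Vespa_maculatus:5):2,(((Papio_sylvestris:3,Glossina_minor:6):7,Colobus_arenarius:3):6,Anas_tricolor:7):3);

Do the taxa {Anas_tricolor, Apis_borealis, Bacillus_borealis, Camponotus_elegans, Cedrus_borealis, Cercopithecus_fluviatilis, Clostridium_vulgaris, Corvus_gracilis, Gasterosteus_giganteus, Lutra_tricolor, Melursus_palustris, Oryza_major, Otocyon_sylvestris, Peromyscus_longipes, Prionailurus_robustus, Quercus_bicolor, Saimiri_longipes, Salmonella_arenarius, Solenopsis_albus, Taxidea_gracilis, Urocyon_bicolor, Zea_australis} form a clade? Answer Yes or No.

The MRCA of the listed taxa is the root, so the smallest clade containing them is the whole tree.
That clade also contains Colobus_arenarius, Glossina_minor, Papio_sylvestris, Tsuga_montanus, Vespa_maculatus, which are not in the proposed group, so the group is not monophyletic.

No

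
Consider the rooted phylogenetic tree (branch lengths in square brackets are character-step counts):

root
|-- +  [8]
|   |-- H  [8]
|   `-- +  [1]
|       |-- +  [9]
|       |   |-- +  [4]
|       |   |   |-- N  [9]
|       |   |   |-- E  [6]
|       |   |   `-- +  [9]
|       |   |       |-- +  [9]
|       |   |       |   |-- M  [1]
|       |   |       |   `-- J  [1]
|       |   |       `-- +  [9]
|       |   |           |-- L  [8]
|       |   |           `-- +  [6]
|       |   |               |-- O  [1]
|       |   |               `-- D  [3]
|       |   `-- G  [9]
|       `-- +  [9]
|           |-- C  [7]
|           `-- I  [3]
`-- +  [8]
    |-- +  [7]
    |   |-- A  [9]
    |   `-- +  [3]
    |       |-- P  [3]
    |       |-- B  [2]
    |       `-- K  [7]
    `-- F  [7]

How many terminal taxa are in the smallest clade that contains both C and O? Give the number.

The MRCA of C and O is the node subtending (((N,E,((M,J),(L,(O,D)))),G),(C,I)).
That clade contains 10 terminal taxa: C, D, E, G, I, J, L, M, N, O.

10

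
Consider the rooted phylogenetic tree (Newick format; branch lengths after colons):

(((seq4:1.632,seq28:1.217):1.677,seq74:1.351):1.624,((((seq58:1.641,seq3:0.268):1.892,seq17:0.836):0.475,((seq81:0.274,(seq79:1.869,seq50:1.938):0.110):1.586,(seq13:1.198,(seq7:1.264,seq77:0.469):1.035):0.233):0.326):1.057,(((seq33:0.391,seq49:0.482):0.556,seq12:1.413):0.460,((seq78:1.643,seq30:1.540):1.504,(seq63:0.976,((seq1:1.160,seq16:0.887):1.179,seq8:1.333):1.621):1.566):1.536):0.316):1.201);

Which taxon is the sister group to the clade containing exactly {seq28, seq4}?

seq74

The clade containing exactly {seq28, seq4} attaches to the tree at the node subtending ((seq4,seq28),seq74).
The other lineage descending from that same node — the sister group — is the single tip seq74.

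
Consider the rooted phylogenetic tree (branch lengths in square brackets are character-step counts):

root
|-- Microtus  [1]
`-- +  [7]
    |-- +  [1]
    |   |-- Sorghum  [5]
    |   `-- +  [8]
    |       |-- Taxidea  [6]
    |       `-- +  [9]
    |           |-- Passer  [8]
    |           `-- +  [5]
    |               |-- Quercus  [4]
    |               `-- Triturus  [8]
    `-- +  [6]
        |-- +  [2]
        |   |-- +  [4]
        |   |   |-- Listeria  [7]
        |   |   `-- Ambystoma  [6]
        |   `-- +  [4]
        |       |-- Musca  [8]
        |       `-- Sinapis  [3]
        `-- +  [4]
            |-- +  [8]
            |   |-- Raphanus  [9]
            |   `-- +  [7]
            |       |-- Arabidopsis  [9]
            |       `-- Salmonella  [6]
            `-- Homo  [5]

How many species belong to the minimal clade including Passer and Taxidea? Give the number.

4

The MRCA of Passer and Taxidea is the node subtending (Taxidea,(Passer,(Quercus,Triturus))).
That clade contains 4 terminal taxa: Passer, Quercus, Taxidea, Triturus.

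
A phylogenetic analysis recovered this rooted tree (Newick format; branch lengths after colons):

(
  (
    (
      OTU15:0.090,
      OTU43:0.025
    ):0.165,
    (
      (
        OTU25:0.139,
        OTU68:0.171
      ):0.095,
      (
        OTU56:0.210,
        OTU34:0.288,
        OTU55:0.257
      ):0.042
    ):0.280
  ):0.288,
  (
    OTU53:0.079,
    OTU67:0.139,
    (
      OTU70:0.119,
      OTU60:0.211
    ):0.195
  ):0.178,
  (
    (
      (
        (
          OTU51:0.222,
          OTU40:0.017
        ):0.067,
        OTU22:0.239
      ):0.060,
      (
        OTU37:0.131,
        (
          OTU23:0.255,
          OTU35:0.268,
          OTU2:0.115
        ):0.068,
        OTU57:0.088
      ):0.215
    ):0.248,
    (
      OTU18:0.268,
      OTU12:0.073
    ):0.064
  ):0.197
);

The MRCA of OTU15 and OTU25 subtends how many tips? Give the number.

7

The MRCA of OTU15 and OTU25 is the node subtending ((OTU15,OTU43),((OTU25,OTU68),(OTU56,OTU34,OTU55))).
That clade contains 7 terminal taxa: OTU15, OTU25, OTU34, OTU43, OTU55, OTU56, OTU68.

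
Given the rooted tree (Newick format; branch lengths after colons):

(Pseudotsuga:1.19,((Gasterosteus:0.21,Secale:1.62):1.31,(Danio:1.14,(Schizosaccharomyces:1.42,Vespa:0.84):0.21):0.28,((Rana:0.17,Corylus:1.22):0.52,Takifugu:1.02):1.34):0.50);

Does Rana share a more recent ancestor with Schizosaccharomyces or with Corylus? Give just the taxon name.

The MRCA of Rana and Corylus subtends (Rana,Corylus) (2 taxa).
The MRCA of Rana and Schizosaccharomyces subtends ((Gasterosteus,Secale),(Danio,(Schizosaccharomyces,Vespa)),((Rana,Corylus),Takifugu)) (8 taxa).
The first is nested inside the second, so Rana shares a more recent common ancestor with Corylus.

Corylus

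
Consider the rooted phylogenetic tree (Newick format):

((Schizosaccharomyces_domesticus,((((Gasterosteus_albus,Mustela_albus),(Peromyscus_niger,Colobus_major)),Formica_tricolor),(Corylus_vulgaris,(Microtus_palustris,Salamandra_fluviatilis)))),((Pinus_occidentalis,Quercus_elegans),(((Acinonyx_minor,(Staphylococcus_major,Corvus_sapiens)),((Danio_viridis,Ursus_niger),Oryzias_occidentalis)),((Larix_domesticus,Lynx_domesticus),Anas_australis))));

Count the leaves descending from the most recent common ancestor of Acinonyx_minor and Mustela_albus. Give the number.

The MRCA of Acinonyx_minor and Mustela_albus is the root, so the clade is the entire tree.
That clade contains 20 terminal taxa: Acinonyx_minor, Anas_australis, Colobus_major, Corvus_sapiens, Corylus_vulgaris, Danio_viridis, Formica_tricolor, Gasterosteus_albus, Larix_domesticus, Lynx_domesticus, Microtus_palustris, Mustela_albus, Oryzias_occidentalis, Peromyscus_niger, Pinus_occidentalis, Quercus_elegans, Salamandra_fluviatilis, Schizosaccharomyces_domesticus, Staphylococcus_major, Ursus_niger.

20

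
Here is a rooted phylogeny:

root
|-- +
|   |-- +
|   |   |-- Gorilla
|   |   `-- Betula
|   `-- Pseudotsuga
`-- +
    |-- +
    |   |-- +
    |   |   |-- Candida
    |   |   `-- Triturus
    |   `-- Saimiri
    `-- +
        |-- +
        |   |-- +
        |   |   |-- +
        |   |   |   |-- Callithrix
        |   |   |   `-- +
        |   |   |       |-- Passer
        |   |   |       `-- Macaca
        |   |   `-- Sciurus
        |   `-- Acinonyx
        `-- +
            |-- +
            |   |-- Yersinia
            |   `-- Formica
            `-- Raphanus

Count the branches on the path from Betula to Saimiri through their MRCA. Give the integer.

6

The MRCA of Betula and Saimiri is the root of the tree.
From Betula up to that node: 3 branches. From Saimiri up to the same node: 3 branches. Total: 3 + 3 = 6.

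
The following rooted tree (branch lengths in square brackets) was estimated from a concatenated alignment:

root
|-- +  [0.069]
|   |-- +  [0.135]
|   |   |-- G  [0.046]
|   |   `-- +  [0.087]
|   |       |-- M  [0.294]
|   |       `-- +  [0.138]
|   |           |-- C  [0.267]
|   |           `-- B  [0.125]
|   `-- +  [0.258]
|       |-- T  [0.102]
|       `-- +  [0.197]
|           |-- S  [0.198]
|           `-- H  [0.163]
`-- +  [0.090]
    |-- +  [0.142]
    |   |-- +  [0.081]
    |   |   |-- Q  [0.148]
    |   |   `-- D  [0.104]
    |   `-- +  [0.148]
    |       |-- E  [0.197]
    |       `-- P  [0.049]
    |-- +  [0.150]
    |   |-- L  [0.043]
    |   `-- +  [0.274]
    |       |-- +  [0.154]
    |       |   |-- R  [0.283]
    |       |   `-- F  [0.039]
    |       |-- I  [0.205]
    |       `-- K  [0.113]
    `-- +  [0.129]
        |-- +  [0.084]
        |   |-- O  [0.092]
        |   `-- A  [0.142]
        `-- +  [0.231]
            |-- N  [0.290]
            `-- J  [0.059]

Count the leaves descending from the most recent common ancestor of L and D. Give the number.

13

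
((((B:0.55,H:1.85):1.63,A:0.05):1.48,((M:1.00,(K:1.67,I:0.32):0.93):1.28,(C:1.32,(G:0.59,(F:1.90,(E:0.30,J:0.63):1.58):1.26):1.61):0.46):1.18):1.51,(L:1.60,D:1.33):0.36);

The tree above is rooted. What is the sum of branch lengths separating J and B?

The path runs J → … → MRCA → … → B; the MRCA is the node subtending (((B,H),A),((M,(K,I)),(C,(G,(F,(E,J)))))).
Branch lengths along that path: 0.63 + 1.58 + 1.26 + 1.61 + 0.46 + 1.18 + 1.48 + 1.63 + 0.55 = 10.38.

10.38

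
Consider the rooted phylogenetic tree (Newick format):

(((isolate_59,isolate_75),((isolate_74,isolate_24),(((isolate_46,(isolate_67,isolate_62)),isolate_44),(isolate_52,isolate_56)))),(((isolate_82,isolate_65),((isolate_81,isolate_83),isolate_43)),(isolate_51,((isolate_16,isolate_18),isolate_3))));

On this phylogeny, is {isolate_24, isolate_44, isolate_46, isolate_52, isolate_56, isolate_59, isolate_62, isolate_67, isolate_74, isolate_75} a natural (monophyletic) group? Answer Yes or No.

The most recent common ancestor of these taxa subtends ((isolate_59,isolate_75),((isolate_74,isolate_24),(((isolate_46,(isolate_67,isolate_62)),isolate_44),(isolate_52,isolate_56)))).
That clade has exactly 10 tips — every listed taxon and nothing else — so the group is monophyletic.

Yes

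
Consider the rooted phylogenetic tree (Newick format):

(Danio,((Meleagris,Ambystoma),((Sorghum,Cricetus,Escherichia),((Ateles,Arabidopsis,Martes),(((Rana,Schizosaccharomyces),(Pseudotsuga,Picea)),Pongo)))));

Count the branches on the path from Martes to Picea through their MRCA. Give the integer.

6

The MRCA of Martes and Picea is the node subtending ((Ateles,Arabidopsis,Martes),(((Rana,Schizosaccharomyces),(Pseudotsuga,Picea)),Pongo)).
From Martes up to that node: 2 branches. From Picea up to the same node: 4 branches. Total: 2 + 4 = 6.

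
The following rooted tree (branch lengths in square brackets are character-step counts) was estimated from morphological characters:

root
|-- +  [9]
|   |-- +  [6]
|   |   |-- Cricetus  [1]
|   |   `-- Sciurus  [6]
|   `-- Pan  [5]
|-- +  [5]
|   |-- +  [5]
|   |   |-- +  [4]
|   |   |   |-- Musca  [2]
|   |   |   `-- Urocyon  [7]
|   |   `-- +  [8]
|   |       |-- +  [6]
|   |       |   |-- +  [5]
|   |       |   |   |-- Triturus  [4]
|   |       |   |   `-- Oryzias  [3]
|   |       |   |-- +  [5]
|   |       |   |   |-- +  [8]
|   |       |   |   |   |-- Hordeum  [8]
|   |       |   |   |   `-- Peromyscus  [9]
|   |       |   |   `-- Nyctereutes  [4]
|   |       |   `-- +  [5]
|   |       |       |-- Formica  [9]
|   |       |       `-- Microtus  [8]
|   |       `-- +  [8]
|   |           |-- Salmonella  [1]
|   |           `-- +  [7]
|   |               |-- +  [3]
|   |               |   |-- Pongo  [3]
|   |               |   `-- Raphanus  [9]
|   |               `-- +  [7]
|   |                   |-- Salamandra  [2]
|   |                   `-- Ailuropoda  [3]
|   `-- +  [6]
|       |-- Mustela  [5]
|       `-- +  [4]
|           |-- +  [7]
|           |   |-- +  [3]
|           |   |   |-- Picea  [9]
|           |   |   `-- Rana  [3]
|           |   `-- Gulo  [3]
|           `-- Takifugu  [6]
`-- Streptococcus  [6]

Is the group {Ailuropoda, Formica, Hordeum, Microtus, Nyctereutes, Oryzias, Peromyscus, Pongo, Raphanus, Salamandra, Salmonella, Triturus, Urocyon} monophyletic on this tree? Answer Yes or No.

No

The MRCA of the listed taxa subtends ((Musca,Urocyon),(((Triturus,Oryzias),((Hordeum,Peromyscus),Nyctereutes),(Formica,Microtus)),(Salmonella,((Pongo,Raphanus),(Salamandra,Ailuropoda))))).
That clade also contains Musca, which is not in the proposed group, so the group is not monophyletic.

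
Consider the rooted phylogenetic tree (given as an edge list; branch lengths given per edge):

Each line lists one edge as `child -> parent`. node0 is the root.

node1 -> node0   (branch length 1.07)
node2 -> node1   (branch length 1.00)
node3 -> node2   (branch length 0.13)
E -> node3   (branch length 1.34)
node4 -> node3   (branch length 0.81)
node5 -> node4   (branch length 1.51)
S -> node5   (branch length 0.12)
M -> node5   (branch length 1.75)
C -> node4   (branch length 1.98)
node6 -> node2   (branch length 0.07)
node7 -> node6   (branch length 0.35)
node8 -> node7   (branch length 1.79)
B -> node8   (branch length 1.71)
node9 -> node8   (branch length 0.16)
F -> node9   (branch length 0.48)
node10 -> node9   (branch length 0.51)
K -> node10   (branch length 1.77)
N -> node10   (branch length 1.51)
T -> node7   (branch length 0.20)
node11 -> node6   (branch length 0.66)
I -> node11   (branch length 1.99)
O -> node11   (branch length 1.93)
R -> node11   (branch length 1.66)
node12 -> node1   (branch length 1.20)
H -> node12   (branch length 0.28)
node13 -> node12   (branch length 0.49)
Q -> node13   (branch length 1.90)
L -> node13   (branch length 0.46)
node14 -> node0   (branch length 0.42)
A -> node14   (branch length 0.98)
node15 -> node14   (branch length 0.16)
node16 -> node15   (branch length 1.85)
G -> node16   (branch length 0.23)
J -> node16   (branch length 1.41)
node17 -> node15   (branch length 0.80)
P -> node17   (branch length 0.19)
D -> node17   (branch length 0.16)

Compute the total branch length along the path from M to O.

The path runs M → … → MRCA → … → O; the MRCA is the node subtending ((E,((S,M),C)),(((B,(F,(K,N))),T),(I,O,R))).
Branch lengths along that path: 1.75 + 1.51 + 0.81 + 0.13 + 0.07 + 0.66 + 1.93 = 6.86.

6.86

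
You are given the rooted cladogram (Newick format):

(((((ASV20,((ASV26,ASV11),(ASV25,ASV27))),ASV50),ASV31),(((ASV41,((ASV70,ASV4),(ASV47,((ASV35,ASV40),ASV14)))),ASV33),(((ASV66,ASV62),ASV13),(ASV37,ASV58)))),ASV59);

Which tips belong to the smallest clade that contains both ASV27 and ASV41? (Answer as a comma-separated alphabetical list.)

ASV11, ASV13, ASV14, ASV20, ASV25, ASV26, ASV27, ASV31, ASV33, ASV35, ASV37, ASV4, ASV40, ASV41, ASV47, ASV50, ASV58, ASV62, ASV66, ASV70

Tracing ASV27: it sits inside (ASV25,ASV27).
Tracing ASV41: it sits inside (ASV41,((ASV70,ASV4),(ASV47,((ASV35,ASV40),ASV14)))).
The smallest clade enclosing both is ((((ASV20,((ASV26,ASV11),(ASV25,ASV27))),ASV50),ASV31),(((ASV41,((ASV70,ASV4),(ASV47,((ASV35,ASV40),ASV14)))),ASV33),(((ASV66,ASV62),ASV13),(ASV37,ASV58)))); the answer is its 20 terminal taxa in alphabetical order.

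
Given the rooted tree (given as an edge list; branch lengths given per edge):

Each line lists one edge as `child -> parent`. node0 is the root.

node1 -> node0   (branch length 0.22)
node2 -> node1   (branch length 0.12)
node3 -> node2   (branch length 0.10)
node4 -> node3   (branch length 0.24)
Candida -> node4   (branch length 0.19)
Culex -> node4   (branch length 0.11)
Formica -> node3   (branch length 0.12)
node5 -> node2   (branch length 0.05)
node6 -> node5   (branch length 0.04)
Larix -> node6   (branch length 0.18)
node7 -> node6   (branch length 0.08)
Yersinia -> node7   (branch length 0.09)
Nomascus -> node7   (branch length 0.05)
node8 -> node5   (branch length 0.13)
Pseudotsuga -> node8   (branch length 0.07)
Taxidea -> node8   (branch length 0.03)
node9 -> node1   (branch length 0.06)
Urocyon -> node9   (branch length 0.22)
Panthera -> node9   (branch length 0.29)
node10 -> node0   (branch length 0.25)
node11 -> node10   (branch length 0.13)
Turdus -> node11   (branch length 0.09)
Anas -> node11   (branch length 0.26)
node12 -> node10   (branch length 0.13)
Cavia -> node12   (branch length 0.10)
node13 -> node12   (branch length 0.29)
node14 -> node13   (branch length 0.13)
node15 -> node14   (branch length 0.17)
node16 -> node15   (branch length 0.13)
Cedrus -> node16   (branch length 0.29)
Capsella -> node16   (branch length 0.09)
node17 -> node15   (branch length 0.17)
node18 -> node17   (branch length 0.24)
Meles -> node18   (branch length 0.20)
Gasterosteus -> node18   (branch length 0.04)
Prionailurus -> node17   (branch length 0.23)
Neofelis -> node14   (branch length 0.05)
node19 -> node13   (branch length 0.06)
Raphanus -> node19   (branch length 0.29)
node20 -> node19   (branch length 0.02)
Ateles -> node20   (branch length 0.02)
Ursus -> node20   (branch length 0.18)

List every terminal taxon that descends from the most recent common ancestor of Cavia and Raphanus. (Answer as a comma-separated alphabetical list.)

Tracing Cavia: it sits inside (Cavia,((((Cedrus,Capsella),((Meles,Gasterosteus),Prionailurus)),Neofelis),(Raphanus,(Ateles,Ursus)))).
Tracing Raphanus: it sits inside (Raphanus,(Ateles,Ursus)).
The smallest clade enclosing both is (Cavia,((((Cedrus,Capsella),((Meles,Gasterosteus),Prionailurus)),Neofelis),(Raphanus,(Ateles,Ursus)))); the answer is its 10 terminal taxa in alphabetical order.

Ateles, Capsella, Cavia, Cedrus, Gasterosteus, Meles, Neofelis, Prionailurus, Raphanus, Ursus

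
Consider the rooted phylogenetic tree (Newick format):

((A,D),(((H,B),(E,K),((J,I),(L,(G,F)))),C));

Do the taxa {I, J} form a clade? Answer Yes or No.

Yes

The most recent common ancestor of these taxa subtends (J,I).
That clade has exactly 2 tips — every listed taxon and nothing else — so the group is monophyletic.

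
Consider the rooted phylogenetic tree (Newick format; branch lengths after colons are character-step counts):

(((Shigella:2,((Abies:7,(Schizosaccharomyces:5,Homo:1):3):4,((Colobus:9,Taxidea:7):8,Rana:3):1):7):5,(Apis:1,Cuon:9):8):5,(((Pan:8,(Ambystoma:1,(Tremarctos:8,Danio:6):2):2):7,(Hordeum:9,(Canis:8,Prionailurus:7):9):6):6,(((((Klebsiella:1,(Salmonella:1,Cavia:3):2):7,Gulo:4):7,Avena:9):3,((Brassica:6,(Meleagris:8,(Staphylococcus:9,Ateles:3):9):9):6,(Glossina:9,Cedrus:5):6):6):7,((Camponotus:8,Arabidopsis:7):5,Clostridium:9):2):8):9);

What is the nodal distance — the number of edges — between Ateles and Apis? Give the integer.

The MRCA of Ateles and Apis is the root of the tree.
From Ateles up to that node: 8 branches. From Apis up to the same node: 3 branches. Total: 8 + 3 = 11.

11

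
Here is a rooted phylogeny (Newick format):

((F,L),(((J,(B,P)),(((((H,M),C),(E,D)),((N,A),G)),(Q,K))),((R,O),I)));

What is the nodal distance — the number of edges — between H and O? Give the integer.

10

The MRCA of H and O is the node subtending (((J,(B,P)),(((((H,M),C),(E,D)),((N,A),G)),(Q,K))),((R,O),I)).
From H up to that node: 7 branches. From O up to the same node: 3 branches. Total: 7 + 3 = 10.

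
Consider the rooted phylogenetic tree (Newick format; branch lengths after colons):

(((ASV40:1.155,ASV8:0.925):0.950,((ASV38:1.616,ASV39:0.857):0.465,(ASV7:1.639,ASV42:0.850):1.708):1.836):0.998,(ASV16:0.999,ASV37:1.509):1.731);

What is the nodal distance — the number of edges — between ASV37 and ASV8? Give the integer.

The MRCA of ASV37 and ASV8 is the root of the tree.
From ASV37 up to that node: 2 branches. From ASV8 up to the same node: 3 branches. Total: 2 + 3 = 5.

5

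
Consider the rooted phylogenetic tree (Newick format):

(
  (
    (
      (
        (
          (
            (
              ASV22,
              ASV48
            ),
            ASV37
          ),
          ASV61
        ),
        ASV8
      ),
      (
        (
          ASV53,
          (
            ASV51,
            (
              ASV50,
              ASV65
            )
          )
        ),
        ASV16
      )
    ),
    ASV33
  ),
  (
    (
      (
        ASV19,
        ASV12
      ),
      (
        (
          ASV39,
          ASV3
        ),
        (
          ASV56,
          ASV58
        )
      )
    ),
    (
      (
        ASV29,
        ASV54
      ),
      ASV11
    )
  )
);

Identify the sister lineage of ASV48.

ASV48 attaches to the tree at the node subtending (ASV22,ASV48).
The other lineage descending from that same node — the sister group — is the single tip ASV22.

ASV22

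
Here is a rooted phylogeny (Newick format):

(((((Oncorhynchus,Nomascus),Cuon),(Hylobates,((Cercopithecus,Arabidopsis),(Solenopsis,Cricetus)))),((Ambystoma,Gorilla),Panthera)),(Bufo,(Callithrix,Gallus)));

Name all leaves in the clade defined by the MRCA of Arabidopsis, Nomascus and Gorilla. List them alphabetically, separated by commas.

Tracing Arabidopsis: it sits inside (Cercopithecus,Arabidopsis).
Tracing Nomascus: it sits inside (Oncorhynchus,Nomascus).
Tracing Gorilla: it sits inside (Ambystoma,Gorilla).
The smallest clade enclosing all 3 is ((((Oncorhynchus,Nomascus),Cuon),(Hylobates,((Cercopithecus,Arabidopsis),(Solenopsis,Cricetus)))),((Ambystoma,Gorilla),Panthera)); the answer is its 11 terminal taxa in alphabetical order.

Ambystoma, Arabidopsis, Cercopithecus, Cricetus, Cuon, Gorilla, Hylobates, Nomascus, Oncorhynchus, Panthera, Solenopsis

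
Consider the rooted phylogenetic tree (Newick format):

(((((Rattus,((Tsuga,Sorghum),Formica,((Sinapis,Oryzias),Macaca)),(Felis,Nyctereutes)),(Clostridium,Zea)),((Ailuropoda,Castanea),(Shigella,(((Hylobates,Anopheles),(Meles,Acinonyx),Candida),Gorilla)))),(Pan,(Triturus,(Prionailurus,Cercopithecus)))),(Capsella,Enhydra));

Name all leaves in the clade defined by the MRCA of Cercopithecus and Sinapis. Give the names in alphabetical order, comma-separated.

Tracing Cercopithecus: it sits inside (Prionailurus,Cercopithecus).
Tracing Sinapis: it sits inside (Sinapis,Oryzias).
The smallest clade enclosing both is ((((Rattus,((Tsuga,Sorghum),Formica,((Sinapis,Oryzias),Macaca)),(Felis,Nyctereutes)),(Clostridium,Zea)),((Ailuropoda,Castanea),(Shigella,(((Hylobates,Anopheles),(Meles,Acinonyx),Candida),Gorilla)))),(Pan,(Triturus,(Prionailurus,Cercopithecus)))); the answer is its 24 terminal taxa in alphabetical order.

Acinonyx, Ailuropoda, Anopheles, Candida, Castanea, Cercopithecus, Clostridium, Felis, Formica, Gorilla, Hylobates, Macaca, Meles, Nyctereutes, Oryzias, Pan, Prionailurus, Rattus, Shigella, Sinapis, Sorghum, Triturus, Tsuga, Zea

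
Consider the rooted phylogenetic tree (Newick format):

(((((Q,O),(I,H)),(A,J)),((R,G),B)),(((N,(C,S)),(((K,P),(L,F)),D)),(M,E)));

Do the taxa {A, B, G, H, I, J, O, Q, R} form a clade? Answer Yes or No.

Yes

The most recent common ancestor of these taxa subtends ((((Q,O),(I,H)),(A,J)),((R,G),B)).
That clade has exactly 9 tips — every listed taxon and nothing else — so the group is monophyletic.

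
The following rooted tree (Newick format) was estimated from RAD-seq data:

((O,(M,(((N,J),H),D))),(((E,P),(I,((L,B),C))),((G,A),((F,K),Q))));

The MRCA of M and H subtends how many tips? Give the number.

The MRCA of M and H is the node subtending (M,(((N,J),H),D)).
That clade contains 5 terminal taxa: D, H, J, M, N.

5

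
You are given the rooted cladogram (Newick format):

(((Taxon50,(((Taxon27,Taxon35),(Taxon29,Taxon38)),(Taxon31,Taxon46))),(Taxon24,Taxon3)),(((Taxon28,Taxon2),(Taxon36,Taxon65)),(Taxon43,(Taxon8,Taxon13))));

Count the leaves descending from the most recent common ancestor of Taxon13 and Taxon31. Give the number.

The MRCA of Taxon13 and Taxon31 is the root, so the clade is the entire tree.
That clade contains 16 terminal taxa: Taxon13, Taxon2, Taxon24, Taxon27, Taxon28, Taxon29, Taxon3, Taxon31, Taxon35, Taxon36, Taxon38, Taxon43, Taxon46, Taxon50, Taxon65, Taxon8.

16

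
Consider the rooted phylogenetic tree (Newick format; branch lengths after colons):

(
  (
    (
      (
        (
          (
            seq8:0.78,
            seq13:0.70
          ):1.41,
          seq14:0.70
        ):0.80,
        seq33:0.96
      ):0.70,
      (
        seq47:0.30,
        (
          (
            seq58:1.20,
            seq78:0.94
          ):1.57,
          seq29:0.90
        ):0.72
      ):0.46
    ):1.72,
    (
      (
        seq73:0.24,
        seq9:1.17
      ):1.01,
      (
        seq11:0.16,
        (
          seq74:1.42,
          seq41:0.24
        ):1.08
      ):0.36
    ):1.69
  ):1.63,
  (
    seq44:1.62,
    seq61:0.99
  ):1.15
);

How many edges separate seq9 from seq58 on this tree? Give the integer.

The MRCA of seq9 and seq58 is the node subtending (((((seq8,seq13),seq14),seq33),(seq47,((seq58,seq78),seq29))),((seq73,seq9),(seq11,(seq74,seq41)))).
From seq9 up to that node: 3 branches. From seq58 up to the same node: 5 branches. Total: 3 + 5 = 8.

8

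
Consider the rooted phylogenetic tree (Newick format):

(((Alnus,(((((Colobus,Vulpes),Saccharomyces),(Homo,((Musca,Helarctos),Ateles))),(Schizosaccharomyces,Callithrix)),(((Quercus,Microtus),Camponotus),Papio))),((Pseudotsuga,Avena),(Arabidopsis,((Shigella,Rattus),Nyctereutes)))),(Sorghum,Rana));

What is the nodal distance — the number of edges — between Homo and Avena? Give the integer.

9

The MRCA of Homo and Avena is the node subtending ((Alnus,(((((Colobus,Vulpes),Saccharomyces),(Homo,((Musca,Helarctos),Ateles))),(Schizosaccharomyces,Callithrix)),(((Quercus,Microtus),Camponotus),Papio))),((Pseudotsuga,Avena),(Arabidopsis,((Shigella,Rattus),Nyctereutes)))).
From Homo up to that node: 6 branches. From Avena up to the same node: 3 branches. Total: 6 + 3 = 9.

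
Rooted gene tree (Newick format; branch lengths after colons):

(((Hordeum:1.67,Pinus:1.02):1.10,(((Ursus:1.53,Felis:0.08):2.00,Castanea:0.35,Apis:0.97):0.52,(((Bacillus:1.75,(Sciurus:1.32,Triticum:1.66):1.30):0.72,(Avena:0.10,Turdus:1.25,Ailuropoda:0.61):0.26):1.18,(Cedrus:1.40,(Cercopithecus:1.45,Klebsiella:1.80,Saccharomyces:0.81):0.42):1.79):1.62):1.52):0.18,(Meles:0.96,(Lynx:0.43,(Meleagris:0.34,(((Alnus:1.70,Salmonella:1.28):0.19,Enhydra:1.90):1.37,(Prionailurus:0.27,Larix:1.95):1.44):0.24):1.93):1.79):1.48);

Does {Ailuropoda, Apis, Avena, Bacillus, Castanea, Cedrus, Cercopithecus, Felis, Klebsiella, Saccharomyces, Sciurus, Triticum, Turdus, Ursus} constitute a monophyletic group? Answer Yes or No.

The most recent common ancestor of these taxa subtends (((Ursus,Felis),Castanea,Apis),(((Bacillus,(Sciurus,Triticum)),(Avena,Turdus,Ailuropoda)),(Cedrus,(Cercopithecus,Klebsiella,Saccharomyces)))).
That clade has exactly 14 tips — every listed taxon and nothing else — so the group is monophyletic.

Yes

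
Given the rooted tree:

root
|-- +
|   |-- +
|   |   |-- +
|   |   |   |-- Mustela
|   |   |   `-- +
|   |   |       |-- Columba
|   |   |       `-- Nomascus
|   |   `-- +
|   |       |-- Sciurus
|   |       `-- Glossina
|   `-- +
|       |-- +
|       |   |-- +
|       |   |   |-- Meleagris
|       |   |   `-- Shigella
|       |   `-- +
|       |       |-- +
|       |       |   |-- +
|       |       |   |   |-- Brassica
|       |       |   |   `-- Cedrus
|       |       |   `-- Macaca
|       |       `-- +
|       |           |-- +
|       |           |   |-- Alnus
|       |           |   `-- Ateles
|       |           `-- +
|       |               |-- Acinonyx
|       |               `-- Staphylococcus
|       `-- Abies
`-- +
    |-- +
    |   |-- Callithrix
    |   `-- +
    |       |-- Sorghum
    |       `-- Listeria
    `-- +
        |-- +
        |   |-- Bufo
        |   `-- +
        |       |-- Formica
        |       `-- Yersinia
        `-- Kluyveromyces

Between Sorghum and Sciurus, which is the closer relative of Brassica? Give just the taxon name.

The MRCA of Brassica and Sciurus subtends (((Mustela,(Columba,Nomascus)),(Sciurus,Glossina)),(((Meleagris,Shigella),(((Brassica,Cedrus),Macaca),((Alnus,Ateles),(Acinonyx,Staphylococcus)))),Abies)) (15 taxa).
The MRCA of Brassica and Sorghum is the root, subtending the entire tree (22 taxa).
The first is nested inside the second, so Brassica shares a more recent common ancestor with Sciurus.

Sciurus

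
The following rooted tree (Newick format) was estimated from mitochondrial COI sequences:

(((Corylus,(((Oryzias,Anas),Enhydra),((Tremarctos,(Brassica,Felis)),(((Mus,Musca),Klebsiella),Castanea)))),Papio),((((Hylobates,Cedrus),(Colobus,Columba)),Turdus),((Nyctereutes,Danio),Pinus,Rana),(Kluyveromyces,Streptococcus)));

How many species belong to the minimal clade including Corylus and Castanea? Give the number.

The MRCA of Corylus and Castanea is the node subtending (Corylus,(((Oryzias,Anas),Enhydra),((Tremarctos,(Brassica,Felis)),(((Mus,Musca),Klebsiella),Castanea)))).
That clade contains 11 terminal taxa: Anas, Brassica, Castanea, Corylus, Enhydra, Felis, Klebsiella, Mus, Musca, Oryzias, Tremarctos.

11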